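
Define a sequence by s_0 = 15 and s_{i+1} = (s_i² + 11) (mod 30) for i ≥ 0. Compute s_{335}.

2

s_0 = 15; s_1 = 26; s_2 = 27; s_3 = 20; s_4 = 21; s_5 = 2; s_6 = 15.
The sequence repeats with period 6.
So s_{335} = s_{0 + ((335-0) mod 6)} = s_5 = 2.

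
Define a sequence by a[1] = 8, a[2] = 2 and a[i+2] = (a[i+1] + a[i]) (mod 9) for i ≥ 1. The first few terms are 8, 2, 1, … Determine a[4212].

6

Computing terms: a[1] = 8, a[2] = 2, a[3] = 1, a[4] = 3, a[5] = 4, a[6] = 7, a[7] = 2, a[8] = 0, a[9] = 2, a[10] = 2, a[11] = 4, a[12] = 6, a[13] = 1, a[14] = 7, a[15] = 8, a[16] = 6, a[17] = 5, a[18] = 2, a[19] = 7, a[20] = 0, a[21] = 7, a[22] = 7, a[23] = 5, a[24] = 3, a[25] = 8, a[26] = 2.
The sequence repeats with period 24.
So a[4212] = a[1 + ((4212-1) mod 24)] = a[12] = 6.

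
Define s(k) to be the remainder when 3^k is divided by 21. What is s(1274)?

9

We have s(1) = 3,  s(2) = 9,  s(3) = 6,  s(4) = 18,  s(5) = 12,  s(6) = 15,  s(7) = 3.
Since s(7) = s(1) = 3, the sequence is periodic with period 6.
(1274 - 1) mod 6 = 1, so s(1274) = s(2) = 9.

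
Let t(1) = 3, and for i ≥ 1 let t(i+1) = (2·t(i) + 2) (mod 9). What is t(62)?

Computing terms: t(1) = 3; t(2) = 8; t(3) = 0; t(4) = 2; t(5) = 6; t(6) = 5; t(7) = 3.
The sequence repeats with period 6.
So t(62) = t(1 + ((62-1) mod 6)) = t(2) = 8.

8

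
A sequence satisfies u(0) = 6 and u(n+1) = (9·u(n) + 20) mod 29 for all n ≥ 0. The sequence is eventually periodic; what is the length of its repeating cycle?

14

Computing terms: u(0) = 6; u(1) = 16; u(2) = 19; u(3) = 17; u(4) = 28; u(5) = 11; u(6) = 3; u(7) = 18; u(8) = 8; u(9) = 5; u(10) = 7; u(11) = 25; u(12) = 13; u(13) = 21; u(14) = 6.
The sequence repeats with period 14.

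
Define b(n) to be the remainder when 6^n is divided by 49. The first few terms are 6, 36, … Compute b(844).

Listing terms: b(1) = 6; b(2) = 36; b(3) = 20; b(4) = 22; b(5) = 34; b(6) = 8; b(7) = 48; b(8) = 43; b(9) = 13; b(10) = 29; b(11) = 27; b(12) = 15; b(13) = 41; b(14) = 1; b(15) = 6.
Since b(15) = b(1) = 6, the sequence is periodic with period 14.
(844 - 1) mod 14 = 3, so b(844) = b(4) = 22.

22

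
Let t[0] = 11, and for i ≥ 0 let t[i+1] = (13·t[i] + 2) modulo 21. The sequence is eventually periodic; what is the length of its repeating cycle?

6

Listing terms: t[0] = 11,  t[1] = 19,  t[2] = 18,  t[3] = 5,  t[4] = 4,  t[5] = 12,  t[6] = 11.
The sequence repeats with period 6.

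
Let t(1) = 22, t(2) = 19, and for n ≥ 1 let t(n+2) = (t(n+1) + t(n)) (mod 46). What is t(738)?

Computing terms: t(1) = 22, t(2) = 19, t(3) = 41, t(4) = 14, t(5) = 9, t(6) = 23, t(7) = 32, t(8) = 9, t(9) = 41, t(10) = 4, t(11) = 45, t(12) = 3, t(13) = 2, t(14) = 5, t(15) = 7, t(16) = 12, t(17) = 19, t(18) = 31, t(19) = 4, t(20) = 35, t(21) = 39, t(22) = 28, t(23) = 21, t(24) = 3, t(25) = 24, t(26) = 27, t(27) = 5, t(28) = 32, t(29) = 37, t(30) = 23, t(31) = 14, t(32) = 37, t(33) = 5, t(34) = 42, t(35) = 1, t(36) = 43, t(37) = 44, t(38) = 41, t(39) = 39, t(40) = 34, t(41) = 27, t(42) = 15, t(43) = 42, t(44) = 11, t(45) = 7, t(46) = 18, t(47) = 25, t(48) = 43, t(49) = 22, t(50) = 19.
The sequence repeats with period 48.
(738 - 1) mod 48 = 17, so t(738) = t(18) = 31.

31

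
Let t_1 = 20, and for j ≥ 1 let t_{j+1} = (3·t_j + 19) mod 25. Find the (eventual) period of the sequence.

20

We have t_1 = 20,  t_2 = 4,  t_3 = 6,  t_4 = 12,  t_5 = 5,  t_6 = 9,  t_7 = 21,  t_8 = 7,  t_9 = 15,  t_{10} = 14,  t_{11} = 11,  t_{12} = 2,  t_{13} = 0,  t_{14} = 19,  t_{15} = 1,  t_{16} = 22,  t_{17} = 10,  t_{18} = 24,  t_{19} = 16,  t_{20} = 17,  t_{21} = 20.
Since t_{21} = t_1 = 20, the sequence is periodic with period 20.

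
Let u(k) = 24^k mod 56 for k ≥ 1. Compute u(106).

Computing terms: u(1) = 24; u(2) = 16; u(3) = 48; u(4) = 32; u(5) = 40; u(6) = 8; u(7) = 24.
The sequence repeats with period 6.
(106 - 1) mod 6 = 3, so u(106) = u(4) = 32.

32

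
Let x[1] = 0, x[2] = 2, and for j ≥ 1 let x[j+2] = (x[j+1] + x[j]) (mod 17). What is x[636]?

7

We have x[1] = 0,  x[2] = 2,  x[3] = 2,  x[4] = 4,  x[5] = 6,  x[6] = 10,  x[7] = 16,  x[8] = 9,  x[9] = 8,  x[10] = 0,  x[11] = 8,  x[12] = 8,  x[13] = 16,  x[14] = 7,  x[15] = 6,  x[16] = 13,  x[17] = 2,  x[18] = 15,  x[19] = 0,  x[20] = 15,  x[21] = 15,  x[22] = 13,  x[23] = 11,  x[24] = 7,  x[25] = 1,  x[26] = 8,  x[27] = 9,  x[28] = 0,  x[29] = 9,  x[30] = 9,  x[31] = 1,  x[32] = 10,  x[33] = 11,  x[34] = 4,  x[35] = 15,  x[36] = 2,  x[37] = 0,  x[38] = 2.
Since (x[37], x[38]) = (x[1], x[2]) = (0, 2) (two consecutive terms determine the rest), the sequence is periodic with period 36.
(636 - 1) mod 36 = 23, so x[636] = x[24] = 7.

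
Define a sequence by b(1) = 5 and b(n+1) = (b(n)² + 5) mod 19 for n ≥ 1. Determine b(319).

Computing terms: b(1) = 5; b(2) = 11; b(3) = 12; b(4) = 16; b(5) = 14; b(6) = 11.
Since b(6) = b(2) = 11, the sequence is eventually periodic: after a pre-period of length 1 it cycles with period 4.
For n ≥ 2, b(n) depends only on (n - 2) mod 4. (319 - 2) mod 4 = 1, so b(319) = b(3) = 12.

12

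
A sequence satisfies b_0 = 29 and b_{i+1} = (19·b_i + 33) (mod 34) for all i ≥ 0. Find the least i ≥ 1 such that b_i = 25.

6

b_0 = 29,  b_1 = 6,  b_2 = 11,  b_3 = 4,  b_4 = 7,  b_5 = 30,  b_6 = 25,  b_7 = 32,  b_8 = 29.
Since b_8 = b_0 = 29, the sequence is periodic with period 8.
The value 25 first appears (with i ≥ 1) at b_6.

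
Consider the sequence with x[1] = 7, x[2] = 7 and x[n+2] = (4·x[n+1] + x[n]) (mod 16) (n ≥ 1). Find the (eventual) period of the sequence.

8

We have x[1] = 7,  x[2] = 7,  x[3] = 3,  x[4] = 3,  x[5] = 15,  x[6] = 15,  x[7] = 11,  x[8] = 11,  x[9] = 7,  x[10] = 7.
Since (x[9], x[10]) = (x[1], x[2]) = (7, 7) (two consecutive terms determine the rest), the sequence is periodic with period 8.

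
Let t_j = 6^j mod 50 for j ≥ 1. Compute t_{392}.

36

t_1 = 6, t_2 = 36, t_3 = 16, t_4 = 46, t_5 = 26, t_6 = 6.
Since t_6 = t_1 = 6, the sequence is periodic with period 5.
So t_{392} = t_{1 + ((392-1) mod 5)} = t_2 = 36.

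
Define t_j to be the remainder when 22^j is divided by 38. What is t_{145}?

Listing terms: t_0 = 1,  t_1 = 22,  t_2 = 28,  t_3 = 8,  t_4 = 24,  t_5 = 34,  t_6 = 26,  t_7 = 2,  t_8 = 6,  t_9 = 18,  t_{10} = 16,  t_{11} = 10,  t_{12} = 30,  t_{13} = 14,  t_{14} = 4,  t_{15} = 12,  t_{16} = 36,  t_{17} = 32,  t_{18} = 20,  t_{19} = 22.
Since t_{19} = t_1 = 22, the sequence is eventually periodic: after a pre-period of length 1 it cycles with period 18.
For j ≥ 1, t_j depends only on (j - 1) mod 18. (145 - 1) mod 18 = 0, so t_{145} = t_1 = 22.

22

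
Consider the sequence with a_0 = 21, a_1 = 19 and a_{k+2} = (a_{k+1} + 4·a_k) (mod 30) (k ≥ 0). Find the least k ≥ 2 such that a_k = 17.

5

We have a_0 = 21,  a_1 = 19,  a_2 = 13,  a_3 = 29,  a_4 = 21,  a_5 = 17,  a_6 = 11,  a_7 = 19,  a_8 = 3,  a_9 = 19,  a_{10} = 1,  a_{11} = 17,  a_{12} = 21,  a_{13} = 29,  a_{14} = 23,  a_{15} = 19,  a_{16} = 21,  a_{17} = 7,  a_{18} = 1,  a_{19} = 29,  a_{20} = 3,  a_{21} = 29,  a_{22} = 11,  a_{23} = 7,  a_{24} = 21,  a_{25} = 19.
Since (a_{24}, a_{25}) = (a_0, a_1) = (21, 19) (two consecutive terms determine the rest), the sequence is periodic with period 24.
The value 17 first appears (with k ≥ 2) at a_5.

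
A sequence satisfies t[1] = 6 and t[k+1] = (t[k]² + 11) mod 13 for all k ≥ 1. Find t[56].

Listing terms: t[1] = 6, t[2] = 8, t[3] = 10, t[4] = 7, t[5] = 8.
Since t[5] = t[2] = 8, the sequence is eventually periodic: after a pre-period of length 1 it cycles with period 3.
For k ≥ 2, t[k] depends only on (k - 2) mod 3. (56 - 2) mod 3 = 0, so t[56] = t[2] = 8.

8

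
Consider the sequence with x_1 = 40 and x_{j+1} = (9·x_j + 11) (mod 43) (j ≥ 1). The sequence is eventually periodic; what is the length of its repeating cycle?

Computing terms: x_1 = 40, x_2 = 27, x_3 = 39, x_4 = 18, x_5 = 1, x_6 = 20, x_7 = 19, x_8 = 10, x_9 = 15, x_{10} = 17, x_{11} = 35, x_{12} = 25, x_{13} = 21, x_{14} = 28, x_{15} = 5, x_{16} = 13, x_{17} = 42, x_{18} = 2, x_{19} = 29, x_{20} = 14, x_{21} = 8, x_{22} = 40.
The sequence repeats with period 21.

21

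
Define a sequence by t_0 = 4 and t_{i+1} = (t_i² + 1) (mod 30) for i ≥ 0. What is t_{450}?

Listing terms: t_0 = 4; t_1 = 17; t_2 = 20; t_3 = 11; t_4 = 2; t_5 = 5; t_6 = 26; t_7 = 17.
Since t_7 = t_1 = 17, the sequence is eventually periodic: after a pre-period of length 1 it cycles with period 6.
For i ≥ 1, t_i depends only on (i - 1) mod 6. (450 - 1) mod 6 = 5, so t_{450} = t_6 = 26.

26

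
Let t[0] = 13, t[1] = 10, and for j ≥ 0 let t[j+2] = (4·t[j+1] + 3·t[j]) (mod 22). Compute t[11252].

5

Listing terms: t[0] = 13, t[1] = 10, t[2] = 13, t[3] = 16, t[4] = 15, t[5] = 20, t[6] = 15, t[7] = 10, t[8] = 19, t[9] = 18, t[10] = 19, t[11] = 20, t[12] = 5, t[13] = 14, t[14] = 5, t[15] = 18, t[16] = 21, t[17] = 6, t[18] = 21, t[19] = 14, t[20] = 9, t[21] = 12, t[22] = 9, t[23] = 6, t[24] = 7, t[25] = 2, t[26] = 7, t[27] = 12, t[28] = 3, t[29] = 4, t[30] = 3, t[31] = 2, t[32] = 17, t[33] = 8, t[34] = 17, t[35] = 4, t[36] = 1, t[37] = 16, t[38] = 1, t[39] = 8, t[40] = 13, t[41] = 10.
Since (t[40], t[41]) = (t[0], t[1]) = (13, 10) (two consecutive terms determine the rest), the sequence is periodic with period 40.
So t[11252] = t[0 + ((11252-0) mod 40)] = t[12] = 5.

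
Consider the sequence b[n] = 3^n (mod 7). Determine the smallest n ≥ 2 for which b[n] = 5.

b[1] = 3,  b[2] = 2,  b[3] = 6,  b[4] = 4,  b[5] = 5,  b[6] = 1,  b[7] = 3.
Since b[7] = b[1] = 3, the sequence is periodic with period 6.
The value 5 first appears (with n ≥ 2) at b[5].

5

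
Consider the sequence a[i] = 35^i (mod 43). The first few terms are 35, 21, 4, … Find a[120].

35

We have a[1] = 35,  a[2] = 21,  a[3] = 4,  a[4] = 11,  a[5] = 41,  a[6] = 16,  a[7] = 1,  a[8] = 35.
Since a[8] = a[1] = 35, the sequence is periodic with period 7.
(120 - 1) mod 7 = 0, so a[120] = a[1] = 35.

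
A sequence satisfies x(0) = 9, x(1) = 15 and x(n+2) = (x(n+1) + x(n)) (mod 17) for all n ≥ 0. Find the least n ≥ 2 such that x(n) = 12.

x(0) = 9, x(1) = 15, x(2) = 7, x(3) = 5, x(4) = 12, x(5) = 0, x(6) = 12, x(7) = 12, x(8) = 7, x(9) = 2, x(10) = 9, x(11) = 11, x(12) = 3, x(13) = 14, x(14) = 0, x(15) = 14, x(16) = 14, x(17) = 11, x(18) = 8, x(19) = 2, x(20) = 10, x(21) = 12, x(22) = 5, x(23) = 0, x(24) = 5, x(25) = 5, x(26) = 10, x(27) = 15, x(28) = 8, x(29) = 6, x(30) = 14, x(31) = 3, x(32) = 0, x(33) = 3, x(34) = 3, x(35) = 6, x(36) = 9, x(37) = 15.
Since (x(36), x(37)) = (x(0), x(1)) = (9, 15) (two consecutive terms determine the rest), the sequence is periodic with period 36.
The value 12 first appears (with n ≥ 2) at x(4).

4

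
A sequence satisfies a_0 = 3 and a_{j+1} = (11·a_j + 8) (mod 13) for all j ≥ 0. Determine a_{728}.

10

a_0 = 3; a_1 = 2; a_2 = 4; a_3 = 0; a_4 = 8; a_5 = 5; a_6 = 11; a_7 = 12; a_8 = 10; a_9 = 1; a_{10} = 6; a_{11} = 9; a_{12} = 3.
The sequence repeats with period 12.
So a_{728} = a_{0 + ((728-0) mod 12)} = a_8 = 10.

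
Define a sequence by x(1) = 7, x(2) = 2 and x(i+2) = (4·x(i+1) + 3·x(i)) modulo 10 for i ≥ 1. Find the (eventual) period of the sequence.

Listing terms: x(1) = 7; x(2) = 2; x(3) = 9; x(4) = 2; x(5) = 5; x(6) = 6; x(7) = 9; x(8) = 4; x(9) = 3; x(10) = 4; x(11) = 5; x(12) = 2; x(13) = 3; x(14) = 8; x(15) = 1; x(16) = 8; x(17) = 5; x(18) = 4; x(19) = 1; x(20) = 6; x(21) = 7; x(22) = 6; x(23) = 5; x(24) = 8; x(25) = 7; x(26) = 2.
The sequence repeats with period 24.

24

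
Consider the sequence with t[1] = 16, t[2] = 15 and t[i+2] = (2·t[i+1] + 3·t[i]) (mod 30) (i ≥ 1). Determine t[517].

6

t[1] = 16, t[2] = 15, t[3] = 18, t[4] = 21, t[5] = 6, t[6] = 15, t[7] = 18.
Since (t[6], t[7]) = (t[2], t[3]) = (15, 18) (two consecutive terms determine the rest), the sequence is eventually periodic: after a pre-period of length 1 it cycles with period 4.
For i ≥ 2, t[i] depends only on (i - 2) mod 4. (517 - 2) mod 4 = 3, so t[517] = t[5] = 6.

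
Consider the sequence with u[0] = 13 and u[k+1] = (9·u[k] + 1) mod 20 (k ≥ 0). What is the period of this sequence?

4

Computing terms: u[0] = 13, u[1] = 18, u[2] = 3, u[3] = 8, u[4] = 13.
The sequence repeats with period 4.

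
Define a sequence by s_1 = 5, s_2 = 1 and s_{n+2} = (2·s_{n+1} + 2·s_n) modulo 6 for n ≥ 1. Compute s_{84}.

0

s_1 = 5,  s_2 = 1,  s_3 = 0,  s_4 = 2,  s_5 = 4,  s_6 = 0,  s_7 = 2.
Since (s_6, s_7) = (s_3, s_4) = (0, 2) (two consecutive terms determine the rest), the sequence is eventually periodic: after a pre-period of length 2 it cycles with period 3.
For n ≥ 3, s_n depends only on (n - 3) mod 3. (84 - 3) mod 3 = 0, so s_{84} = s_3 = 0.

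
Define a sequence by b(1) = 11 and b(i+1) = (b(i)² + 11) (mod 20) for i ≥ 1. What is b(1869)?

Listing terms: b(1) = 11; b(2) = 12; b(3) = 15; b(4) = 16; b(5) = 7; b(6) = 0; b(7) = 11.
The sequence repeats with period 6.
So b(1869) = b(1 + ((1869-1) mod 6)) = b(3) = 15.

15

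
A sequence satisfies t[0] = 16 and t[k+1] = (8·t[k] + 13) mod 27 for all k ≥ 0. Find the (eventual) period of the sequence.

6

Listing terms: t[0] = 16,  t[1] = 6,  t[2] = 7,  t[3] = 15,  t[4] = 25,  t[5] = 24,  t[6] = 16.
Since t[6] = t[0] = 16, the sequence is periodic with period 6.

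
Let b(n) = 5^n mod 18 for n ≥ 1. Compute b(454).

13

Listing terms: b(1) = 5; b(2) = 7; b(3) = 17; b(4) = 13; b(5) = 11; b(6) = 1; b(7) = 5.
Since b(7) = b(1) = 5, the sequence is periodic with period 6.
So b(454) = b(1 + ((454-1) mod 6)) = b(4) = 13.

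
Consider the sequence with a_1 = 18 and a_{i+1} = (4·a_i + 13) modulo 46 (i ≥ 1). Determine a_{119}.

Computing terms: a_1 = 18,  a_2 = 39,  a_3 = 31,  a_4 = 45,  a_5 = 9,  a_6 = 3,  a_7 = 25,  a_8 = 21,  a_9 = 5,  a_{10} = 33,  a_{11} = 7,  a_{12} = 41,  a_{13} = 39.
Since a_{13} = a_2 = 39, the sequence is eventually periodic: after a pre-period of length 1 it cycles with period 11.
For i ≥ 2, a_i depends only on (i - 2) mod 11. (119 - 2) mod 11 = 7, so a_{119} = a_9 = 5.

5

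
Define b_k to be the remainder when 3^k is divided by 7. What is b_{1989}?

6

Computing terms: b_1 = 3, b_2 = 2, b_3 = 6, b_4 = 4, b_5 = 5, b_6 = 1, b_7 = 3.
Since b_7 = b_1 = 3, the sequence is periodic with period 6.
(1989 - 1) mod 6 = 2, so b_{1989} = b_3 = 6.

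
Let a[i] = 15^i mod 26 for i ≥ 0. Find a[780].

a[0] = 1,  a[1] = 15,  a[2] = 17,  a[3] = 21,  a[4] = 3,  a[5] = 19,  a[6] = 25,  a[7] = 11,  a[8] = 9,  a[9] = 5,  a[10] = 23,  a[11] = 7,  a[12] = 1.
The sequence repeats with period 12.
(780 - 0) mod 12 = 0, so a[780] = a[0] = 1.

1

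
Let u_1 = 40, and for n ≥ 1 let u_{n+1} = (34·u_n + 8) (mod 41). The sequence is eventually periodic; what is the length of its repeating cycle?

40

u_1 = 40; u_2 = 15; u_3 = 26; u_4 = 31; u_5 = 37; u_6 = 36; u_7 = 2; u_8 = 35; u_9 = 9; u_{10} = 27; u_{11} = 24; u_{12} = 4; u_{13} = 21; u_{14} = 25; u_{15} = 38; u_{16} = 29; u_{17} = 10; u_{18} = 20; u_{19} = 32; u_{20} = 30; u_{21} = 3; u_{22} = 28; u_{23} = 17; u_{24} = 12; u_{25} = 6; u_{26} = 7; u_{27} = 0; u_{28} = 8; u_{29} = 34; u_{30} = 16; u_{31} = 19; u_{32} = 39; u_{33} = 22; u_{34} = 18; u_{35} = 5; u_{36} = 14; u_{37} = 33; u_{38} = 23; u_{39} = 11; u_{40} = 13; u_{41} = 40.
The sequence repeats with period 40.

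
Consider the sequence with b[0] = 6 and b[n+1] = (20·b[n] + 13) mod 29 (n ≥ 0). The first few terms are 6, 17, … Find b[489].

4

Computing terms: b[0] = 6; b[1] = 17; b[2] = 5; b[3] = 26; b[4] = 11; b[5] = 1; b[6] = 4; b[7] = 6.
The sequence repeats with period 7.
(489 - 0) mod 7 = 6, so b[489] = b[6] = 4.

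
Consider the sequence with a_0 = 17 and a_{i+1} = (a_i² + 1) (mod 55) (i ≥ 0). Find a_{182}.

Listing terms: a_0 = 17, a_1 = 15, a_2 = 6, a_3 = 37, a_4 = 50, a_5 = 26, a_6 = 17.
Since a_6 = a_0 = 17, the sequence is periodic with period 6.
So a_{182} = a_{0 + ((182-0) mod 6)} = a_2 = 6.

6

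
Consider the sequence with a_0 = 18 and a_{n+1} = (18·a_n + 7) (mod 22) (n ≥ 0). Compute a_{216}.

15

Computing terms: a_0 = 18,  a_1 = 1,  a_2 = 3,  a_3 = 17,  a_4 = 5,  a_5 = 9,  a_6 = 15,  a_7 = 13,  a_8 = 21,  a_9 = 11,  a_{10} = 7,  a_{11} = 1.
Since a_{11} = a_1 = 1, the sequence is eventually periodic: after a pre-period of length 1 it cycles with period 10.
For n ≥ 1, a_n depends only on (n - 1) mod 10. (216 - 1) mod 10 = 5, so a_{216} = a_6 = 15.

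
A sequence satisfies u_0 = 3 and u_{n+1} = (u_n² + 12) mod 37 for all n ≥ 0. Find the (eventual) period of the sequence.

4

Listing terms: u_0 = 3; u_1 = 21; u_2 = 9; u_3 = 19; u_4 = 3.
The sequence repeats with period 4.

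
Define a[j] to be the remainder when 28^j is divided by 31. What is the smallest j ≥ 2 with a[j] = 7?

13

We have a[1] = 28,  a[2] = 9,  a[3] = 4,  a[4] = 19,  a[5] = 5,  a[6] = 16,  a[7] = 14,  a[8] = 20,  a[9] = 2,  a[10] = 25,  a[11] = 18,  a[12] = 8,  a[13] = 7,  a[14] = 10,  a[15] = 1,  a[16] = 28.
Since a[16] = a[1] = 28, the sequence is periodic with period 15.
The value 7 first appears (with j ≥ 2) at a[13].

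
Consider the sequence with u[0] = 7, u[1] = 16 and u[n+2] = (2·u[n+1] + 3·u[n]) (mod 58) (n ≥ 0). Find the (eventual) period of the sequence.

28

We have u[0] = 7, u[1] = 16, u[2] = 53, u[3] = 38, u[4] = 3, u[5] = 4, u[6] = 17, u[7] = 46, u[8] = 27, u[9] = 18, u[10] = 1, u[11] = 56, u[12] = 57, u[13] = 50, u[14] = 39, u[15] = 54, u[16] = 51, u[17] = 32, u[18] = 43, u[19] = 8, u[20] = 29, u[21] = 24, u[22] = 19, u[23] = 52, u[24] = 45, u[25] = 14, u[26] = 47, u[27] = 20, u[28] = 7, u[29] = 16.
The sequence repeats with period 28.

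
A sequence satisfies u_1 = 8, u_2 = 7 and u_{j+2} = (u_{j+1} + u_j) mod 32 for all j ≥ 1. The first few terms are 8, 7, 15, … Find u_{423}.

7

Listing terms: u_1 = 8,  u_2 = 7,  u_3 = 15,  u_4 = 22,  u_5 = 5,  u_6 = 27,  u_7 = 0,  u_8 = 27,  u_9 = 27,  u_{10} = 22,  u_{11} = 17,  u_{12} = 7,  u_{13} = 24,  u_{14} = 31,  u_{15} = 23,  u_{16} = 22,  u_{17} = 13,  u_{18} = 3,  u_{19} = 16,  u_{20} = 19,  u_{21} = 3,  u_{22} = 22,  u_{23} = 25,  u_{24} = 15,  u_{25} = 8,  u_{26} = 23,  u_{27} = 31,  u_{28} = 22,  u_{29} = 21,  u_{30} = 11,  u_{31} = 0,  u_{32} = 11,  u_{33} = 11,  u_{34} = 22,  u_{35} = 1,  u_{36} = 23,  u_{37} = 24,  u_{38} = 15,  u_{39} = 7,  u_{40} = 22,  u_{41} = 29,  u_{42} = 19,  u_{43} = 16,  u_{44} = 3,  u_{45} = 19,  u_{46} = 22,  u_{47} = 9,  u_{48} = 31,  u_{49} = 8,  u_{50} = 7.
Since (u_{49}, u_{50}) = (u_1, u_2) = (8, 7) (two consecutive terms determine the rest), the sequence is periodic with period 48.
So u_{423} = u_{1 + ((423-1) mod 48)} = u_{39} = 7.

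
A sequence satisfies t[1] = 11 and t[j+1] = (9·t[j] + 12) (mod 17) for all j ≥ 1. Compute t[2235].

8

t[1] = 11, t[2] = 9, t[3] = 8, t[4] = 16, t[5] = 3, t[6] = 5, t[7] = 6, t[8] = 15, t[9] = 11.
The sequence repeats with period 8.
(2235 - 1) mod 8 = 2, so t[2235] = t[3] = 8.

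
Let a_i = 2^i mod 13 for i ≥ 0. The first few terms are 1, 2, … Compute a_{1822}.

10

We have a_0 = 1, a_1 = 2, a_2 = 4, a_3 = 8, a_4 = 3, a_5 = 6, a_6 = 12, a_7 = 11, a_8 = 9, a_9 = 5, a_{10} = 10, a_{11} = 7, a_{12} = 1.
The sequence repeats with period 12.
So a_{1822} = a_{0 + ((1822-0) mod 12)} = a_{10} = 10.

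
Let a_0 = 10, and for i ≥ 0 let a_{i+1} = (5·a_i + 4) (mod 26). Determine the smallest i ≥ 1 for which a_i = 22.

3

a_0 = 10; a_1 = 2; a_2 = 14; a_3 = 22; a_4 = 10.
Since a_4 = a_0 = 10, the sequence is periodic with period 4.
The value 22 first appears (with i ≥ 1) at a_3.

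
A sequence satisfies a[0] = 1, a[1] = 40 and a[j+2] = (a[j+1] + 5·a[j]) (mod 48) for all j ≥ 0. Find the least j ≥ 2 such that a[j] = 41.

21

We have a[0] = 1; a[1] = 40; a[2] = 45; a[3] = 5; a[4] = 38; a[5] = 15; a[6] = 13; a[7] = 40; a[8] = 9; a[9] = 17; a[10] = 14; a[11] = 3; a[12] = 25; a[13] = 40; a[14] = 21; a[15] = 29; a[16] = 38; a[17] = 39; a[18] = 37; a[19] = 40; a[20] = 33; a[21] = 41; a[22] = 14; a[23] = 27; a[24] = 1; a[25] = 40.
Since (a[24], a[25]) = (a[0], a[1]) = (1, 40) (two consecutive terms determine the rest), the sequence is periodic with period 24.
The value 41 first appears (with j ≥ 2) at a[21].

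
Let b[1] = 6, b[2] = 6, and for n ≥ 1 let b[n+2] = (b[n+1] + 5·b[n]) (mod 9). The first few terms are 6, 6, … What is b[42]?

Computing terms: b[1] = 6,  b[2] = 6,  b[3] = 0,  b[4] = 3,  b[5] = 3,  b[6] = 0,  b[7] = 6,  b[8] = 6.
The sequence repeats with period 6.
(42 - 1) mod 6 = 5, so b[42] = b[6] = 0.

0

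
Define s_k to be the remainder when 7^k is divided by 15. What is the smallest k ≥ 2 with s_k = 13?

3

Listing terms: s_1 = 7, s_2 = 4, s_3 = 13, s_4 = 1, s_5 = 7.
The sequence repeats with period 4.
The value 13 first appears (with k ≥ 2) at s_3.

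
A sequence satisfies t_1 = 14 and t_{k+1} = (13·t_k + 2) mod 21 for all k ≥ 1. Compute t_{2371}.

We have t_1 = 14, t_2 = 16, t_3 = 0, t_4 = 2, t_5 = 7, t_6 = 9, t_7 = 14.
The sequence repeats with period 6.
(2371 - 1) mod 6 = 0, so t_{2371} = t_1 = 14.

14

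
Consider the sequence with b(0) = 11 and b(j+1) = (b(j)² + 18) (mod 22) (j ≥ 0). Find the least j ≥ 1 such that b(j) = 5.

We have b(0) = 11; b(1) = 7; b(2) = 1; b(3) = 19; b(4) = 5; b(5) = 21; b(6) = 19.
Since b(6) = b(3) = 19, the sequence is eventually periodic: after a pre-period of length 3 it cycles with period 3.
The value 5 first appears (with j ≥ 1) at b(4).

4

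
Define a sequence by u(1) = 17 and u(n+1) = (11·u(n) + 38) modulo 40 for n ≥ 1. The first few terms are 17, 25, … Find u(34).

1

u(1) = 17; u(2) = 25; u(3) = 33; u(4) = 1; u(5) = 9; u(6) = 17.
The sequence repeats with period 5.
So u(34) = u(1 + ((34-1) mod 5)) = u(4) = 1.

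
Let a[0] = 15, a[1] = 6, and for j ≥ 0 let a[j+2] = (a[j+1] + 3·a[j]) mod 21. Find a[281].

12

Listing terms: a[0] = 15,  a[1] = 6,  a[2] = 9,  a[3] = 6,  a[4] = 12,  a[5] = 9,  a[6] = 3,  a[7] = 9,  a[8] = 18,  a[9] = 3,  a[10] = 15,  a[11] = 3,  a[12] = 6,  a[13] = 15,  a[14] = 12,  a[15] = 15,  a[16] = 9,  a[17] = 12,  a[18] = 18,  a[19] = 12,  a[20] = 3,  a[21] = 18,  a[22] = 6,  a[23] = 18,  a[24] = 15,  a[25] = 6.
The sequence repeats with period 24.
So a[281] = a[0 + ((281-0) mod 24)] = a[17] = 12.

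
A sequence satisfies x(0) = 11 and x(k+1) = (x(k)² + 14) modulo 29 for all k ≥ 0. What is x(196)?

x(0) = 11, x(1) = 19, x(2) = 27, x(3) = 18, x(4) = 19.
Since x(4) = x(1) = 19, the sequence is eventually periodic: after a pre-period of length 1 it cycles with period 3.
For k ≥ 1, x(k) depends only on (k - 1) mod 3. (196 - 1) mod 3 = 0, so x(196) = x(1) = 19.

19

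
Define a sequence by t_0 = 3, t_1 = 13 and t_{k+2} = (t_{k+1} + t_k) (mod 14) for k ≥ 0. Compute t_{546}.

9

t_0 = 3; t_1 = 13; t_2 = 2; t_3 = 1; t_4 = 3; t_5 = 4; t_6 = 7; t_7 = 11; t_8 = 4; t_9 = 1; t_{10} = 5; t_{11} = 6; t_{12} = 11; t_{13} = 3; t_{14} = 0; t_{15} = 3; t_{16} = 3; t_{17} = 6; t_{18} = 9; t_{19} = 1; t_{20} = 10; t_{21} = 11; t_{22} = 7; t_{23} = 4; t_{24} = 11; t_{25} = 1; t_{26} = 12; t_{27} = 13; t_{28} = 11; t_{29} = 10; t_{30} = 7; t_{31} = 3; t_{32} = 10; t_{33} = 13; t_{34} = 9; t_{35} = 8; t_{36} = 3; t_{37} = 11; t_{38} = 0; t_{39} = 11; t_{40} = 11; t_{41} = 8; t_{42} = 5; t_{43} = 13; t_{44} = 4; t_{45} = 3; t_{46} = 7; t_{47} = 10; t_{48} = 3; t_{49} = 13.
Since (t_{48}, t_{49}) = (t_0, t_1) = (3, 13) (two consecutive terms determine the rest), the sequence is periodic with period 48.
(546 - 0) mod 48 = 18, so t_{546} = t_{18} = 9.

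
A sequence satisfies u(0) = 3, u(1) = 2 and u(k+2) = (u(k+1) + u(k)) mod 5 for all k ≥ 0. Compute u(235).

1

Computing terms: u(0) = 3,  u(1) = 2,  u(2) = 0,  u(3) = 2,  u(4) = 2,  u(5) = 4,  u(6) = 1,  u(7) = 0,  u(8) = 1,  u(9) = 1,  u(10) = 2,  u(11) = 3,  u(12) = 0,  u(13) = 3,  u(14) = 3,  u(15) = 1,  u(16) = 4,  u(17) = 0,  u(18) = 4,  u(19) = 4,  u(20) = 3,  u(21) = 2.
Since (u(20), u(21)) = (u(0), u(1)) = (3, 2) (two consecutive terms determine the rest), the sequence is periodic with period 20.
So u(235) = u(0 + ((235-0) mod 20)) = u(15) = 1.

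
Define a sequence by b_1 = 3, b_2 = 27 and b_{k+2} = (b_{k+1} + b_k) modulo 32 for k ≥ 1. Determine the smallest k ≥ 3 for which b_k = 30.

We have b_1 = 3; b_2 = 27; b_3 = 30; b_4 = 25; b_5 = 23; b_6 = 16; b_7 = 7; b_8 = 23; b_9 = 30; b_{10} = 21; b_{11} = 19; b_{12} = 8; b_{13} = 27; b_{14} = 3; b_{15} = 30; b_{16} = 1; b_{17} = 31; b_{18} = 0; b_{19} = 31; b_{20} = 31; b_{21} = 30; b_{22} = 29; b_{23} = 27; b_{24} = 24; b_{25} = 19; b_{26} = 11; b_{27} = 30; b_{28} = 9; b_{29} = 7; b_{30} = 16; b_{31} = 23; b_{32} = 7; b_{33} = 30; b_{34} = 5; b_{35} = 3; b_{36} = 8; b_{37} = 11; b_{38} = 19; b_{39} = 30; b_{40} = 17; b_{41} = 15; b_{42} = 0; b_{43} = 15; b_{44} = 15; b_{45} = 30; b_{46} = 13; b_{47} = 11; b_{48} = 24; b_{49} = 3; b_{50} = 27.
The sequence repeats with period 48.
The value 30 first appears (with k ≥ 3) at b_3.

3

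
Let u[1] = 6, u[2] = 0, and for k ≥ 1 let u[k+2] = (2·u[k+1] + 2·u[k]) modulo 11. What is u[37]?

0

We have u[1] = 6,  u[2] = 0,  u[3] = 1,  u[4] = 2,  u[5] = 6,  u[6] = 5,  u[7] = 0,  u[8] = 10,  u[9] = 9,  u[10] = 5,  u[11] = 6,  u[12] = 0.
The sequence repeats with period 10.
(37 - 1) mod 10 = 6, so u[37] = u[7] = 0.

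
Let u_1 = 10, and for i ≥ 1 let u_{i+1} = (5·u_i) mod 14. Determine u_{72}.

We have u_1 = 10; u_2 = 8; u_3 = 12; u_4 = 4; u_5 = 6; u_6 = 2; u_7 = 10.
The sequence repeats with period 6.
So u_{72} = u_{1 + ((72-1) mod 6)} = u_6 = 2.

2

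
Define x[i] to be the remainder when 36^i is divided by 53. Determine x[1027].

1

Listing terms: x[1] = 36; x[2] = 24; x[3] = 16; x[4] = 46; x[5] = 13; x[6] = 44; x[7] = 47; x[8] = 49; x[9] = 15; x[10] = 10; x[11] = 42; x[12] = 28; x[13] = 1; x[14] = 36.
Since x[14] = x[1] = 36, the sequence is periodic with period 13.
So x[1027] = x[1 + ((1027-1) mod 13)] = x[13] = 1.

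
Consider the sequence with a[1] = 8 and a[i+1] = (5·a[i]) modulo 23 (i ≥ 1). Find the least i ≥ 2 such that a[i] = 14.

16

a[1] = 8,  a[2] = 17,  a[3] = 16,  a[4] = 11,  a[5] = 9,  a[6] = 22,  a[7] = 18,  a[8] = 21,  a[9] = 13,  a[10] = 19,  a[11] = 3,  a[12] = 15,  a[13] = 6,  a[14] = 7,  a[15] = 12,  a[16] = 14,  a[17] = 1,  a[18] = 5,  a[19] = 2,  a[20] = 10,  a[21] = 4,  a[22] = 20,  a[23] = 8.
Since a[23] = a[1] = 8, the sequence is periodic with period 22.
The value 14 first appears (with i ≥ 2) at a[16].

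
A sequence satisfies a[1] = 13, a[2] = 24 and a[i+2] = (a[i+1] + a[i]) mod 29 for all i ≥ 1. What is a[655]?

Listing terms: a[1] = 13,  a[2] = 24,  a[3] = 8,  a[4] = 3,  a[5] = 11,  a[6] = 14,  a[7] = 25,  a[8] = 10,  a[9] = 6,  a[10] = 16,  a[11] = 22,  a[12] = 9,  a[13] = 2,  a[14] = 11,  a[15] = 13,  a[16] = 24.
Since (a[15], a[16]) = (a[1], a[2]) = (13, 24) (two consecutive terms determine the rest), the sequence is periodic with period 14.
So a[655] = a[1 + ((655-1) mod 14)] = a[11] = 22.

22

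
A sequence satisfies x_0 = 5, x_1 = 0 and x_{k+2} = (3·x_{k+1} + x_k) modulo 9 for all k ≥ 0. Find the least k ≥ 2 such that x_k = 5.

We have x_0 = 5; x_1 = 0; x_2 = 5; x_3 = 6; x_4 = 5; x_5 = 3; x_6 = 5; x_7 = 0.
The sequence repeats with period 6.
The value 5 first appears (with k ≥ 2) at x_2.

2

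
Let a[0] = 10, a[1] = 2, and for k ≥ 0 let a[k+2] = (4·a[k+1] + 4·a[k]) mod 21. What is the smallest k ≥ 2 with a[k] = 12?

10

Computing terms: a[0] = 10, a[1] = 2, a[2] = 6, a[3] = 11, a[4] = 5, a[5] = 1, a[6] = 3, a[7] = 16, a[8] = 13, a[9] = 11, a[10] = 12, a[11] = 8, a[12] = 17, a[13] = 16, a[14] = 6, a[15] = 4, a[16] = 19, a[17] = 8, a[18] = 3, a[19] = 2, a[20] = 20, a[21] = 4, a[22] = 12, a[23] = 1, a[24] = 10, a[25] = 2.
Since (a[24], a[25]) = (a[0], a[1]) = (10, 2) (two consecutive terms determine the rest), the sequence is periodic with period 24.
The value 12 first appears (with k ≥ 2) at a[10].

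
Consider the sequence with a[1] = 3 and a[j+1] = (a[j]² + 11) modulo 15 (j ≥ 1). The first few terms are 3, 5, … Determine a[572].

5

Listing terms: a[1] = 3, a[2] = 5, a[3] = 6, a[4] = 2, a[5] = 0, a[6] = 11, a[7] = 12, a[8] = 5.
Since a[8] = a[2] = 5, the sequence is eventually periodic: after a pre-period of length 1 it cycles with period 6.
For j ≥ 2, a[j] depends only on (j - 2) mod 6. (572 - 2) mod 6 = 0, so a[572] = a[2] = 5.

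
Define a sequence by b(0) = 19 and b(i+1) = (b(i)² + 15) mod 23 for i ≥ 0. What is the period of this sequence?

3

We have b(0) = 19, b(1) = 8, b(2) = 10, b(3) = 0, b(4) = 15, b(5) = 10.
Since b(5) = b(2) = 10, the sequence is eventually periodic: after a pre-period of length 2 it cycles with period 3.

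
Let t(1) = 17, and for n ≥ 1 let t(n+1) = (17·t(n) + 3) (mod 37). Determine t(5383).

15

Computing terms: t(1) = 17, t(2) = 33, t(3) = 9, t(4) = 8, t(5) = 28, t(6) = 35, t(7) = 6, t(8) = 31, t(9) = 12, t(10) = 22, t(11) = 7, t(12) = 11, t(13) = 5, t(14) = 14, t(15) = 19, t(16) = 30, t(17) = 32, t(18) = 29, t(19) = 15, t(20) = 36, t(21) = 23, t(22) = 24, t(23) = 4, t(24) = 34, t(25) = 26, t(26) = 1, t(27) = 20, t(28) = 10, t(29) = 25, t(30) = 21, t(31) = 27, t(32) = 18, t(33) = 13, t(34) = 2, t(35) = 0, t(36) = 3, t(37) = 17.
The sequence repeats with period 36.
So t(5383) = t(1 + ((5383-1) mod 36)) = t(19) = 15.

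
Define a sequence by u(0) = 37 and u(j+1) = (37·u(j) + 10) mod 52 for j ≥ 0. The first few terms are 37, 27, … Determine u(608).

Listing terms: u(0) = 37,  u(1) = 27,  u(2) = 21,  u(3) = 7,  u(4) = 9,  u(5) = 31,  u(6) = 13,  u(7) = 23,  u(8) = 29,  u(9) = 43,  u(10) = 41,  u(11) = 19,  u(12) = 37.
Since u(12) = u(0) = 37, the sequence is periodic with period 12.
So u(608) = u(0 + ((608-0) mod 12)) = u(8) = 29.

29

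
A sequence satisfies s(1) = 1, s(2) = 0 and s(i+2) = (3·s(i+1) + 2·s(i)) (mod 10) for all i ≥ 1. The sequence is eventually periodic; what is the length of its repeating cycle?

24

Listing terms: s(1) = 1; s(2) = 0; s(3) = 2; s(4) = 6; s(5) = 2; s(6) = 8; s(7) = 8; s(8) = 0; s(9) = 6; s(10) = 8; s(11) = 6; s(12) = 4; s(13) = 4; s(14) = 0; s(15) = 8; s(16) = 4; s(17) = 8; s(18) = 2; s(19) = 2; s(20) = 0; s(21) = 4; s(22) = 2; s(23) = 4; s(24) = 6; s(25) = 6; s(26) = 0; s(27) = 2.
Since (s(26), s(27)) = (s(2), s(3)) = (0, 2) (two consecutive terms determine the rest), the sequence is eventually periodic: after a pre-period of length 1 it cycles with period 24.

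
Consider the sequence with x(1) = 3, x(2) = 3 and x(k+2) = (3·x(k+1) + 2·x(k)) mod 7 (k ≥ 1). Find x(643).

x(1) = 3, x(2) = 3, x(3) = 1, x(4) = 2, x(5) = 1, x(6) = 0, x(7) = 2, x(8) = 6, x(9) = 1, x(10) = 1, x(11) = 5, x(12) = 3, x(13) = 5, x(14) = 0, x(15) = 3, x(16) = 2, x(17) = 5, x(18) = 5, x(19) = 4, x(20) = 1, x(21) = 4, x(22) = 0, x(23) = 1, x(24) = 3, x(25) = 4, x(26) = 4, x(27) = 6, x(28) = 5, x(29) = 6, x(30) = 0, x(31) = 5, x(32) = 1, x(33) = 6, x(34) = 6, x(35) = 2, x(36) = 4, x(37) = 2, x(38) = 0, x(39) = 4, x(40) = 5, x(41) = 2, x(42) = 2, x(43) = 3, x(44) = 6, x(45) = 3, x(46) = 0, x(47) = 6, x(48) = 4, x(49) = 3, x(50) = 3.
The sequence repeats with period 48.
So x(643) = x(1 + ((643-1) mod 48)) = x(19) = 4.

4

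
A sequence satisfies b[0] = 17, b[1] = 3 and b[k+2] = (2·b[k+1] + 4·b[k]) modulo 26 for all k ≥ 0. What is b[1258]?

0

Computing terms: b[0] = 17; b[1] = 3; b[2] = 22; b[3] = 4; b[4] = 18; b[5] = 0; b[6] = 20; b[7] = 14; b[8] = 4; b[9] = 12; b[10] = 14; b[11] = 24; b[12] = 0; b[13] = 18; b[14] = 10; b[15] = 14; b[16] = 16; b[17] = 10; b[18] = 6; b[19] = 0; b[20] = 24; b[21] = 22; b[22] = 10; b[23] = 4; b[24] = 22; b[25] = 8; b[26] = 0; b[27] = 6; b[28] = 12; b[29] = 22; b[30] = 14; b[31] = 12; b[32] = 2; b[33] = 0; b[34] = 8; b[35] = 16; b[36] = 12; b[37] = 10; b[38] = 16; b[39] = 20; b[40] = 0; b[41] = 2; b[42] = 4; b[43] = 16; b[44] = 22; b[45] = 4.
Since (b[44], b[45]) = (b[2], b[3]) = (22, 4) (two consecutive terms determine the rest), the sequence is eventually periodic: after a pre-period of length 2 it cycles with period 42.
For k ≥ 2, b[k] depends only on (k - 2) mod 42. (1258 - 2) mod 42 = 38, so b[1258] = b[40] = 0.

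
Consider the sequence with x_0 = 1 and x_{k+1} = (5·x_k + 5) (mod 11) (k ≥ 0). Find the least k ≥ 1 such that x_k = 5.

3

Computing terms: x_0 = 1,  x_1 = 10,  x_2 = 0,  x_3 = 5,  x_4 = 8,  x_5 = 1.
The sequence repeats with period 5.
The value 5 first appears (with k ≥ 1) at x_3.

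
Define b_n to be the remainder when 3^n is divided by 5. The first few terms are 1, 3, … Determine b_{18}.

b_0 = 1; b_1 = 3; b_2 = 4; b_3 = 2; b_4 = 1.
Since b_4 = b_0 = 1, the sequence is periodic with period 4.
(18 - 0) mod 4 = 2, so b_{18} = b_2 = 4.

4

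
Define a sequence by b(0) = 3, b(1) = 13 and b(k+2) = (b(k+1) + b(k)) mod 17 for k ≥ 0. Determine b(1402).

Computing terms: b(0) = 3,  b(1) = 13,  b(2) = 16,  b(3) = 12,  b(4) = 11,  b(5) = 6,  b(6) = 0,  b(7) = 6,  b(8) = 6,  b(9) = 12,  b(10) = 1,  b(11) = 13,  b(12) = 14,  b(13) = 10,  b(14) = 7,  b(15) = 0,  b(16) = 7,  b(17) = 7,  b(18) = 14,  b(19) = 4,  b(20) = 1,  b(21) = 5,  b(22) = 6,  b(23) = 11,  b(24) = 0,  b(25) = 11,  b(26) = 11,  b(27) = 5,  b(28) = 16,  b(29) = 4,  b(30) = 3,  b(31) = 7,  b(32) = 10,  b(33) = 0,  b(34) = 10,  b(35) = 10,  b(36) = 3,  b(37) = 13.
The sequence repeats with period 36.
(1402 - 0) mod 36 = 34, so b(1402) = b(34) = 10.

10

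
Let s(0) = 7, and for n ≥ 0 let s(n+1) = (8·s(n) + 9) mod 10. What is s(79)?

Listing terms: s(0) = 7, s(1) = 5, s(2) = 9, s(3) = 1, s(4) = 7.
Since s(4) = s(0) = 7, the sequence is periodic with period 4.
So s(79) = s(0 + ((79-0) mod 4)) = s(3) = 1.

1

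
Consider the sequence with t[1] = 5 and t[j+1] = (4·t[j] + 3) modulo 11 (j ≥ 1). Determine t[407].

1

t[1] = 5; t[2] = 1; t[3] = 7; t[4] = 9; t[5] = 6; t[6] = 5.
Since t[6] = t[1] = 5, the sequence is periodic with period 5.
So t[407] = t[1 + ((407-1) mod 5)] = t[2] = 1.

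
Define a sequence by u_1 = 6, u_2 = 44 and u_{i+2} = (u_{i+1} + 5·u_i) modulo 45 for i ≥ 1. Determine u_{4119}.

44

We have u_1 = 6, u_2 = 44, u_3 = 29, u_4 = 24, u_5 = 34, u_6 = 19, u_7 = 9, u_8 = 14, u_9 = 14, u_{10} = 39, u_{11} = 19, u_{12} = 34, u_{13} = 39, u_{14} = 29, u_{15} = 44, u_{16} = 9, u_{17} = 4, u_{18} = 4, u_{19} = 24, u_{20} = 44, u_{21} = 29.
Since (u_{20}, u_{21}) = (u_2, u_3) = (44, 29) (two consecutive terms determine the rest), the sequence is eventually periodic: after a pre-period of length 1 it cycles with period 18.
For i ≥ 2, u_i depends only on (i - 2) mod 18. (4119 - 2) mod 18 = 13, so u_{4119} = u_{15} = 44.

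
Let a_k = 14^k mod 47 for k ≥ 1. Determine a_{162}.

14

We have a_1 = 14, a_2 = 8, a_3 = 18, a_4 = 17, a_5 = 3, a_6 = 42, a_7 = 24, a_8 = 7, a_9 = 4, a_{10} = 9, a_{11} = 32, a_{12} = 25, a_{13} = 21, a_{14} = 12, a_{15} = 27, a_{16} = 2, a_{17} = 28, a_{18} = 16, a_{19} = 36, a_{20} = 34, a_{21} = 6, a_{22} = 37, a_{23} = 1, a_{24} = 14.
Since a_{24} = a_1 = 14, the sequence is periodic with period 23.
(162 - 1) mod 23 = 0, so a_{162} = a_1 = 14.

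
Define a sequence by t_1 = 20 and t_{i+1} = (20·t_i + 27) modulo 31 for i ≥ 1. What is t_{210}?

26

t_1 = 20; t_2 = 24; t_3 = 11; t_4 = 30; t_5 = 7; t_6 = 12; t_7 = 19; t_8 = 4; t_9 = 14; t_{10} = 28; t_{11} = 29; t_{12} = 18; t_{13} = 15; t_{14} = 17; t_{15} = 26; t_{16} = 20.
Since t_{16} = t_1 = 20, the sequence is periodic with period 15.
(210 - 1) mod 15 = 14, so t_{210} = t_{15} = 26.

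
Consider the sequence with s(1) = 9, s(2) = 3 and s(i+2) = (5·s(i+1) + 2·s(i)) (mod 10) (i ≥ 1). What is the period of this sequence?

s(1) = 9,  s(2) = 3,  s(3) = 3,  s(4) = 1,  s(5) = 1,  s(6) = 7,  s(7) = 7,  s(8) = 9,  s(9) = 9,  s(10) = 3.
Since (s(9), s(10)) = (s(1), s(2)) = (9, 3) (two consecutive terms determine the rest), the sequence is periodic with period 8.

8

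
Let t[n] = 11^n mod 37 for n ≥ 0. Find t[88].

26

We have t[0] = 1, t[1] = 11, t[2] = 10, t[3] = 36, t[4] = 26, t[5] = 27, t[6] = 1.
The sequence repeats with period 6.
(88 - 0) mod 6 = 4, so t[88] = t[4] = 26.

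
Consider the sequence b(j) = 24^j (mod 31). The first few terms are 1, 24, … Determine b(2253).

29

Listing terms: b(0) = 1,  b(1) = 24,  b(2) = 18,  b(3) = 29,  b(4) = 14,  b(5) = 26,  b(6) = 4,  b(7) = 3,  b(8) = 10,  b(9) = 23,  b(10) = 25,  b(11) = 11,  b(12) = 16,  b(13) = 12,  b(14) = 9,  b(15) = 30,  b(16) = 7,  b(17) = 13,  b(18) = 2,  b(19) = 17,  b(20) = 5,  b(21) = 27,  b(22) = 28,  b(23) = 21,  b(24) = 8,  b(25) = 6,  b(26) = 20,  b(27) = 15,  b(28) = 19,  b(29) = 22,  b(30) = 1.
The sequence repeats with period 30.
(2253 - 0) mod 30 = 3, so b(2253) = b(3) = 29.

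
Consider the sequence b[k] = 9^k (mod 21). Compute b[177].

Listing terms: b[1] = 9, b[2] = 18, b[3] = 15, b[4] = 9.
Since b[4] = b[1] = 9, the sequence is periodic with period 3.
So b[177] = b[1 + ((177-1) mod 3)] = b[3] = 15.

15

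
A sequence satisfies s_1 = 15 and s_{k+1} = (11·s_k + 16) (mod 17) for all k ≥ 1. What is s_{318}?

s_1 = 15; s_2 = 11; s_3 = 1; s_4 = 10; s_5 = 7; s_6 = 8; s_7 = 2; s_8 = 4; s_9 = 9; s_{10} = 13; s_{11} = 6; s_{12} = 14; s_{13} = 0; s_{14} = 16; s_{15} = 5; s_{16} = 3; s_{17} = 15.
The sequence repeats with period 16.
(318 - 1) mod 16 = 13, so s_{318} = s_{14} = 16.

16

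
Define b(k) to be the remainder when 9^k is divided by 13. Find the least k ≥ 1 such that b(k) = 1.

3

Computing terms: b(0) = 1,  b(1) = 9,  b(2) = 3,  b(3) = 1.
Since b(3) = b(0) = 1, the sequence is periodic with period 3.
The value 1 next appears (with k ≥ 1) at b(3).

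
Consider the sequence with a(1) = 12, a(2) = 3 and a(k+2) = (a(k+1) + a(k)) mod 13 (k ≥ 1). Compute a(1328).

4

Computing terms: a(1) = 12; a(2) = 3; a(3) = 2; a(4) = 5; a(5) = 7; a(6) = 12; a(7) = 6; a(8) = 5; a(9) = 11; a(10) = 3; a(11) = 1; a(12) = 4; a(13) = 5; a(14) = 9; a(15) = 1; a(16) = 10; a(17) = 11; a(18) = 8; a(19) = 6; a(20) = 1; a(21) = 7; a(22) = 8; a(23) = 2; a(24) = 10; a(25) = 12; a(26) = 9; a(27) = 8; a(28) = 4; a(29) = 12; a(30) = 3.
Since (a(29), a(30)) = (a(1), a(2)) = (12, 3) (two consecutive terms determine the rest), the sequence is periodic with period 28.
So a(1328) = a(1 + ((1328-1) mod 28)) = a(12) = 4.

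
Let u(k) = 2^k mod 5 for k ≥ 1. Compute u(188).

We have u(1) = 2,  u(2) = 4,  u(3) = 3,  u(4) = 1,  u(5) = 2.
The sequence repeats with period 4.
So u(188) = u(1 + ((188-1) mod 4)) = u(4) = 1.

1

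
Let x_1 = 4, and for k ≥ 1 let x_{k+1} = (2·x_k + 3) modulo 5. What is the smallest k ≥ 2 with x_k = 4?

5

Listing terms: x_1 = 4, x_2 = 1, x_3 = 0, x_4 = 3, x_5 = 4.
Since x_5 = x_1 = 4, the sequence is periodic with period 4.
The value 4 next appears (with k ≥ 2) at x_5.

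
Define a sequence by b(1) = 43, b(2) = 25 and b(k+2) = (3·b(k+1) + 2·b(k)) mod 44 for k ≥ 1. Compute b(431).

21

b(1) = 43; b(2) = 25; b(3) = 29; b(4) = 5; b(5) = 29; b(6) = 9; b(7) = 41; b(8) = 9; b(9) = 21; b(10) = 37; b(11) = 21; b(12) = 5; b(13) = 13; b(14) = 5; b(15) = 41; b(16) = 1; b(17) = 41; b(18) = 37; b(19) = 17; b(20) = 37; b(21) = 13; b(22) = 25; b(23) = 13; b(24) = 1; b(25) = 29; b(26) = 1; b(27) = 17; b(28) = 9; b(29) = 17; b(30) = 25; b(31) = 21; b(32) = 25; b(33) = 29.
Since (b(32), b(33)) = (b(2), b(3)) = (25, 29) (two consecutive terms determine the rest), the sequence is eventually periodic: after a pre-period of length 1 it cycles with period 30.
For k ≥ 2, b(k) depends only on (k - 2) mod 30. (431 - 2) mod 30 = 9, so b(431) = b(11) = 21.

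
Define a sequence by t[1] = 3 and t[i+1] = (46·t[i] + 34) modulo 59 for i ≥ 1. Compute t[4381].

We have t[1] = 3, t[2] = 54, t[3] = 40, t[4] = 45, t[5] = 39, t[6] = 58, t[7] = 47, t[8] = 13, t[9] = 42, t[10] = 19, t[11] = 23, t[12] = 30, t[13] = 57, t[14] = 1, t[15] = 21, t[16] = 56, t[17] = 14, t[18] = 29, t[19] = 11, t[20] = 9, t[21] = 35, t[22] = 51, t[23] = 20, t[24] = 10, t[25] = 22, t[26] = 43, t[27] = 6, t[28] = 15, t[29] = 16, t[30] = 3.
The sequence repeats with period 29.
(4381 - 1) mod 29 = 1, so t[4381] = t[2] = 54.

54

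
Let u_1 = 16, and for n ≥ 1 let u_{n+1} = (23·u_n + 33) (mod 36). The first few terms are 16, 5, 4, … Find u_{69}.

We have u_1 = 16; u_2 = 5; u_3 = 4; u_4 = 17; u_5 = 28; u_6 = 29; u_7 = 16.
The sequence repeats with period 6.
So u_{69} = u_{1 + ((69-1) mod 6)} = u_3 = 4.

4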